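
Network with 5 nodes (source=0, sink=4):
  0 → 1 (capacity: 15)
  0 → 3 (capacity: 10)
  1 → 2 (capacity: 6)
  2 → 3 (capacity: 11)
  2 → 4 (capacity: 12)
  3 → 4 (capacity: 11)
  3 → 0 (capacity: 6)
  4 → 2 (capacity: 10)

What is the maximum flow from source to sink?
Maximum flow = 16

Max flow: 16

Flow assignment:
  0 → 1: 6/15
  0 → 3: 10/10
  1 → 2: 6/6
  2 → 4: 6/12
  3 → 4: 10/11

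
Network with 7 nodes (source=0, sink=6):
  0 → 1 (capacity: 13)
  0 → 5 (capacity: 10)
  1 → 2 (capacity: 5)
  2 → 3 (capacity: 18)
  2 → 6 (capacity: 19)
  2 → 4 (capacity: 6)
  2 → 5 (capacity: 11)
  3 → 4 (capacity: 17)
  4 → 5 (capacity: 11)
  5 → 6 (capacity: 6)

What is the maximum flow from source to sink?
Maximum flow = 11

Max flow: 11

Flow assignment:
  0 → 1: 5/13
  0 → 5: 6/10
  1 → 2: 5/5
  2 → 6: 5/19
  5 → 6: 6/6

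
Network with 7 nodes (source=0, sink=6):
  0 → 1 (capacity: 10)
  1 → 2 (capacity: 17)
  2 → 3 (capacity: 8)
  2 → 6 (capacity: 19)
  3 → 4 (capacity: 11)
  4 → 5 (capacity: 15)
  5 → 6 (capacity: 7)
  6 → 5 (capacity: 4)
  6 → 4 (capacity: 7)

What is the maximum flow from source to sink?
Maximum flow = 10

Max flow: 10

Flow assignment:
  0 → 1: 10/10
  1 → 2: 10/17
  2 → 6: 10/19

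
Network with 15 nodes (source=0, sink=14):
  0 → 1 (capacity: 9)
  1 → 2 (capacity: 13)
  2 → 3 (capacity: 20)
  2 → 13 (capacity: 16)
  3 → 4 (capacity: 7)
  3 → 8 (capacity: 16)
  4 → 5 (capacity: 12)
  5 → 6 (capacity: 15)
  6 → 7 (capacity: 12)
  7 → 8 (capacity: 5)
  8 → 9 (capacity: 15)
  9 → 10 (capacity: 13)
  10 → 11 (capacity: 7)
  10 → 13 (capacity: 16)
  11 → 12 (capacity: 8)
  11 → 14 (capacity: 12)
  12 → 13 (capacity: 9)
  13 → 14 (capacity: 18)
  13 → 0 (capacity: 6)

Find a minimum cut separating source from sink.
Min cut value = 9, edges: (0,1)

Min cut value: 9
Partition: S = [0], T = [1, 2, 3, 4, 5, 6, 7, 8, 9, 10, 11, 12, 13, 14]
Cut edges: (0,1)

By max-flow min-cut theorem, max flow = min cut = 9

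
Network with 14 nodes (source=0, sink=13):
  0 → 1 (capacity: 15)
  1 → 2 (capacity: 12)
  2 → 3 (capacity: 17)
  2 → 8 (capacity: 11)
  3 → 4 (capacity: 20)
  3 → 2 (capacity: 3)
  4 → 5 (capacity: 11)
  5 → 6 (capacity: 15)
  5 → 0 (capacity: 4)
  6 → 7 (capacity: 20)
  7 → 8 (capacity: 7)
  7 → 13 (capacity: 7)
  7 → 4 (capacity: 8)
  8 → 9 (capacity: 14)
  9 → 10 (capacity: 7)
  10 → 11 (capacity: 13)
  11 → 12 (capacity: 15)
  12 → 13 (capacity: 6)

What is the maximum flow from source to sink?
Maximum flow = 12

Max flow: 12

Flow assignment:
  0 → 1: 12/15
  1 → 2: 12/12
  2 → 3: 7/17
  2 → 8: 5/11
  3 → 4: 7/20
  4 → 5: 7/11
  5 → 6: 7/15
  6 → 7: 7/20
  7 → 13: 7/7
  8 → 9: 5/14
  9 → 10: 5/7
  10 → 11: 5/13
  11 → 12: 5/15
  12 → 13: 5/6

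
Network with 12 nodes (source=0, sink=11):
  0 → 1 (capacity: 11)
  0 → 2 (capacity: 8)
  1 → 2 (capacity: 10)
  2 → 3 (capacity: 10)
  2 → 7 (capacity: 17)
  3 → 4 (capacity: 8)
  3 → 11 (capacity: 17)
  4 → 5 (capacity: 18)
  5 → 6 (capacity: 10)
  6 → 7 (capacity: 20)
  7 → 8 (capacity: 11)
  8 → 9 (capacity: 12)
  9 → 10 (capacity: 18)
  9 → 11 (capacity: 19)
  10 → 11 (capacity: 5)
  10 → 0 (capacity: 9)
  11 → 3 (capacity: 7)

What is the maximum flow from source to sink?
Maximum flow = 18

Max flow: 18

Flow assignment:
  0 → 1: 10/11
  0 → 2: 8/8
  1 → 2: 10/10
  2 → 3: 10/10
  2 → 7: 8/17
  3 → 11: 10/17
  7 → 8: 8/11
  8 → 9: 8/12
  9 → 11: 8/19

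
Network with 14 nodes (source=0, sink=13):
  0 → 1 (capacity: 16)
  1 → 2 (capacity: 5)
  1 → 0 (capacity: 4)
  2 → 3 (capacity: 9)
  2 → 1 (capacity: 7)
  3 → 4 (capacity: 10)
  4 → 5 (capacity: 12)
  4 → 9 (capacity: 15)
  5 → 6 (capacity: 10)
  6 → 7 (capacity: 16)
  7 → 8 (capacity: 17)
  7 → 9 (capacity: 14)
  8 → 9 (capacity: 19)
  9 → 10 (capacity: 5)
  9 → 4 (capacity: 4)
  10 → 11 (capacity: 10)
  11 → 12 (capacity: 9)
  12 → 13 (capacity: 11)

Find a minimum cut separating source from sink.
Min cut value = 5, edges: (9,10)

Min cut value: 5
Partition: S = [0, 1, 2, 3, 4, 5, 6, 7, 8, 9], T = [10, 11, 12, 13]
Cut edges: (9,10)

By max-flow min-cut theorem, max flow = min cut = 5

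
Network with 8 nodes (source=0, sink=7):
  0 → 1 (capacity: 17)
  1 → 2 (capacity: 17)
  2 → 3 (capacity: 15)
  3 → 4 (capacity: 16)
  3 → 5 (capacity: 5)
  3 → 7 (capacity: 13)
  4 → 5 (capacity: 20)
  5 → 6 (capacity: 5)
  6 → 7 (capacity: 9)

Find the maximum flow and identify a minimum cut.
Max flow = 15, Min cut edges: (2,3)

Maximum flow: 15
Minimum cut: (2,3)
Partition: S = [0, 1, 2], T = [3, 4, 5, 6, 7]

Max-flow min-cut theorem verified: both equal 15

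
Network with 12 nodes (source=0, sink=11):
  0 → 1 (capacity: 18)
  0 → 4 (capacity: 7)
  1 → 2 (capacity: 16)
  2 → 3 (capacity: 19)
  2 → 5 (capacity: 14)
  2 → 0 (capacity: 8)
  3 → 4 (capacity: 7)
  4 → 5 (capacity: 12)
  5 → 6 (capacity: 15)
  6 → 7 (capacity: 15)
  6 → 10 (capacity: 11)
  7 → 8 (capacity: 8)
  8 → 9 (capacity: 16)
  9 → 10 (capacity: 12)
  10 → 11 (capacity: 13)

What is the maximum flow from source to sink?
Maximum flow = 13

Max flow: 13

Flow assignment:
  0 → 1: 16/18
  1 → 2: 16/16
  2 → 5: 13/14
  2 → 0: 3/8
  5 → 6: 13/15
  6 → 7: 4/15
  6 → 10: 9/11
  7 → 8: 4/8
  8 → 9: 4/16
  9 → 10: 4/12
  10 → 11: 13/13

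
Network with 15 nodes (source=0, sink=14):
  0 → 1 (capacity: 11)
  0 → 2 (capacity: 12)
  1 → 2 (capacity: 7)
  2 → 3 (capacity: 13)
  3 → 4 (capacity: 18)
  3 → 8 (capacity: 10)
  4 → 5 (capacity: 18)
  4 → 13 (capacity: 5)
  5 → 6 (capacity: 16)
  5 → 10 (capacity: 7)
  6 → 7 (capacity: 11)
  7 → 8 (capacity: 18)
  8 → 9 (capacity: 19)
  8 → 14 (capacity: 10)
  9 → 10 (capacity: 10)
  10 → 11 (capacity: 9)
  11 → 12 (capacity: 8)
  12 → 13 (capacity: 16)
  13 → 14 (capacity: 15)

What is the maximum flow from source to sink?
Maximum flow = 13

Max flow: 13

Flow assignment:
  0 → 1: 7/11
  0 → 2: 6/12
  1 → 2: 7/7
  2 → 3: 13/13
  3 → 4: 3/18
  3 → 8: 10/10
  4 → 13: 3/5
  8 → 14: 10/10
  13 → 14: 3/15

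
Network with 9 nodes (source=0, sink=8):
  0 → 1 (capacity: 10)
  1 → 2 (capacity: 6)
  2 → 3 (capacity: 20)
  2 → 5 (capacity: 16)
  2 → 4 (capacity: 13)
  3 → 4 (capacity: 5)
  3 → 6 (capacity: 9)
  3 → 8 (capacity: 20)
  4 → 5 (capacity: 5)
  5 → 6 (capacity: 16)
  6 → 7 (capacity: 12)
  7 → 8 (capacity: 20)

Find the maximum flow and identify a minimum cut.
Max flow = 6, Min cut edges: (1,2)

Maximum flow: 6
Minimum cut: (1,2)
Partition: S = [0, 1], T = [2, 3, 4, 5, 6, 7, 8]

Max-flow min-cut theorem verified: both equal 6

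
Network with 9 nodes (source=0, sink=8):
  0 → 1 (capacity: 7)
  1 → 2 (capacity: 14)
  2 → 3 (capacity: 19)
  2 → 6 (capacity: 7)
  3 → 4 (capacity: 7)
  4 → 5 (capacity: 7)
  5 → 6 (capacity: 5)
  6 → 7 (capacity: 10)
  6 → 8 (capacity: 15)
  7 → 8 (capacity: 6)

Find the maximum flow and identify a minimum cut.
Max flow = 7, Min cut edges: (0,1)

Maximum flow: 7
Minimum cut: (0,1)
Partition: S = [0], T = [1, 2, 3, 4, 5, 6, 7, 8]

Max-flow min-cut theorem verified: both equal 7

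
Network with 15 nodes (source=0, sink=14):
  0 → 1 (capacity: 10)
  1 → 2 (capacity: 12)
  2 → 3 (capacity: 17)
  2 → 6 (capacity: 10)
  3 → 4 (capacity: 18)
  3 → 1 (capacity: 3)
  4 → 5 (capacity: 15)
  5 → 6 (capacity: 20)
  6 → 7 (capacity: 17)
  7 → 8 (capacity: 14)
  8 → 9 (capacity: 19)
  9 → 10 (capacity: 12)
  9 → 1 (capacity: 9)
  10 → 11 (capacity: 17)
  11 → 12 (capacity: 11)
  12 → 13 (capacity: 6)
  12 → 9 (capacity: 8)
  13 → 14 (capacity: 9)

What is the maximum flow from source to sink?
Maximum flow = 6

Max flow: 6

Flow assignment:
  0 → 1: 6/10
  1 → 2: 10/12
  2 → 6: 10/10
  6 → 7: 10/17
  7 → 8: 10/14
  8 → 9: 10/19
  9 → 10: 10/12
  9 → 1: 4/9
  10 → 11: 10/17
  11 → 12: 10/11
  12 → 13: 6/6
  12 → 9: 4/8
  13 → 14: 6/9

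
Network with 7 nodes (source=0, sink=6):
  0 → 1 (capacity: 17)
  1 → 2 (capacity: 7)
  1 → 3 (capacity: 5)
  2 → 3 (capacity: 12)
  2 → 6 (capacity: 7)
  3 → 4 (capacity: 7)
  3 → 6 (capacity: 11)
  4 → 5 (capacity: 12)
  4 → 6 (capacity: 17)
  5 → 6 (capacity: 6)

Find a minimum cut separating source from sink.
Min cut value = 12, edges: (1,2), (1,3)

Min cut value: 12
Partition: S = [0, 1], T = [2, 3, 4, 5, 6]
Cut edges: (1,2), (1,3)

By max-flow min-cut theorem, max flow = min cut = 12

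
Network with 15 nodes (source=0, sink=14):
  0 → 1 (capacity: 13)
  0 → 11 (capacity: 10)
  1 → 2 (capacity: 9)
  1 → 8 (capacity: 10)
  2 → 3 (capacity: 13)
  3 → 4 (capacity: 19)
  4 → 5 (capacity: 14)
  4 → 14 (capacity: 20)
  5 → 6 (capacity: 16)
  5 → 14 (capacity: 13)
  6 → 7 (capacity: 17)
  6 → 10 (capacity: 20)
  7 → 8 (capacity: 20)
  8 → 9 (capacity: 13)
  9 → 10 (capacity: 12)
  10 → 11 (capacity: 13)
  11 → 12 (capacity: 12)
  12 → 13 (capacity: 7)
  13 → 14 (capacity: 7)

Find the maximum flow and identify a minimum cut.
Max flow = 16, Min cut edges: (1,2), (13,14)

Maximum flow: 16
Minimum cut: (1,2), (13,14)
Partition: S = [0, 1, 6, 7, 8, 9, 10, 11, 12, 13], T = [2, 3, 4, 5, 14]

Max-flow min-cut theorem verified: both equal 16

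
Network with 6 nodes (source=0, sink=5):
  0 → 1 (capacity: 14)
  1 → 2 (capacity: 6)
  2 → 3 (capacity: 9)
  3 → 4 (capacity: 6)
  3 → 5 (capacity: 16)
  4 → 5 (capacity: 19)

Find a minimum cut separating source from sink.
Min cut value = 6, edges: (1,2)

Min cut value: 6
Partition: S = [0, 1], T = [2, 3, 4, 5]
Cut edges: (1,2)

By max-flow min-cut theorem, max flow = min cut = 6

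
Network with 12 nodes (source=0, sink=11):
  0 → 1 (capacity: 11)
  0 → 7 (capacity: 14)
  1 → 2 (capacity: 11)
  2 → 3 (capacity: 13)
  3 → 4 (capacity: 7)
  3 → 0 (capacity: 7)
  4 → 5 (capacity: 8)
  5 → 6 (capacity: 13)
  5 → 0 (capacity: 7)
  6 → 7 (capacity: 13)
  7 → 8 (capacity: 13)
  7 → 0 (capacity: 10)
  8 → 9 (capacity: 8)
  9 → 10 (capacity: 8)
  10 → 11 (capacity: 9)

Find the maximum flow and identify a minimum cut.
Max flow = 8, Min cut edges: (9,10)

Maximum flow: 8
Minimum cut: (9,10)
Partition: S = [0, 1, 2, 3, 4, 5, 6, 7, 8, 9], T = [10, 11]

Max-flow min-cut theorem verified: both equal 8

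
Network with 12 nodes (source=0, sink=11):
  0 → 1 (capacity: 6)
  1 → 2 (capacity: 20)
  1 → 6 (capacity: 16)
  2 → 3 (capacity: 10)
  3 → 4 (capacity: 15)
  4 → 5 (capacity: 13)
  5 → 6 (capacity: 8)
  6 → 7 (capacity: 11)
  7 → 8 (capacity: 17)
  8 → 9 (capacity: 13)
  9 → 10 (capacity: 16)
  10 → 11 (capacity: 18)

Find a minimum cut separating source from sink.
Min cut value = 6, edges: (0,1)

Min cut value: 6
Partition: S = [0], T = [1, 2, 3, 4, 5, 6, 7, 8, 9, 10, 11]
Cut edges: (0,1)

By max-flow min-cut theorem, max flow = min cut = 6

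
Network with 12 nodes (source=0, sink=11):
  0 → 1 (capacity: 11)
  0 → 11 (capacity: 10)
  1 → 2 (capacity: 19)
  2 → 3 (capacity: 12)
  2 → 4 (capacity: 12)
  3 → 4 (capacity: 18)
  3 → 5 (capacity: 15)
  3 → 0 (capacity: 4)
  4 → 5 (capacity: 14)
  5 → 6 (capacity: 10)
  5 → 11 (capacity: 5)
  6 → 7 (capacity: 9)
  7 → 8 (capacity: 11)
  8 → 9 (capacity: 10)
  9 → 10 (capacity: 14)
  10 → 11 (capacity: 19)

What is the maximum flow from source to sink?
Maximum flow = 21

Max flow: 21

Flow assignment:
  0 → 1: 11/11
  0 → 11: 10/10
  1 → 2: 11/19
  2 → 3: 11/12
  3 → 5: 11/15
  5 → 6: 6/10
  5 → 11: 5/5
  6 → 7: 6/9
  7 → 8: 6/11
  8 → 9: 6/10
  9 → 10: 6/14
  10 → 11: 6/19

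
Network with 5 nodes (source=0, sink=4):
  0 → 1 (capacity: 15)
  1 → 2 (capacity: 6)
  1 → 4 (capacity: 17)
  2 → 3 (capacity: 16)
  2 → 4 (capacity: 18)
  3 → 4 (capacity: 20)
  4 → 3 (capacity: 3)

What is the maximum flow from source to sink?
Maximum flow = 15

Max flow: 15

Flow assignment:
  0 → 1: 15/15
  1 → 4: 15/17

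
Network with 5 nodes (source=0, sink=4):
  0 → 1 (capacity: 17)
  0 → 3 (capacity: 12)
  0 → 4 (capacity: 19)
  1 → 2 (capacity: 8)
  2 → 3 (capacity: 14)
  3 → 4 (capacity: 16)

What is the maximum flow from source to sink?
Maximum flow = 35

Max flow: 35

Flow assignment:
  0 → 1: 8/17
  0 → 3: 8/12
  0 → 4: 19/19
  1 → 2: 8/8
  2 → 3: 8/14
  3 → 4: 16/16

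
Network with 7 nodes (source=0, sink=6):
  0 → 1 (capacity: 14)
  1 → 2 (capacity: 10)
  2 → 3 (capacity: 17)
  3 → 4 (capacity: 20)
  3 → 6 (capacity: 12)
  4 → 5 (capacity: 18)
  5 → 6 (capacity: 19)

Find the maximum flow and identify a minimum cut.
Max flow = 10, Min cut edges: (1,2)

Maximum flow: 10
Minimum cut: (1,2)
Partition: S = [0, 1], T = [2, 3, 4, 5, 6]

Max-flow min-cut theorem verified: both equal 10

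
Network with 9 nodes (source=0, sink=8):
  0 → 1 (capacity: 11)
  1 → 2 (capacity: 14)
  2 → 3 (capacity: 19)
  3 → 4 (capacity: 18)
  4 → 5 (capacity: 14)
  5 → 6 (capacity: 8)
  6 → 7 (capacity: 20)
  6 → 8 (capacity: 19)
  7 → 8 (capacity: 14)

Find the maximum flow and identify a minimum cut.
Max flow = 8, Min cut edges: (5,6)

Maximum flow: 8
Minimum cut: (5,6)
Partition: S = [0, 1, 2, 3, 4, 5], T = [6, 7, 8]

Max-flow min-cut theorem verified: both equal 8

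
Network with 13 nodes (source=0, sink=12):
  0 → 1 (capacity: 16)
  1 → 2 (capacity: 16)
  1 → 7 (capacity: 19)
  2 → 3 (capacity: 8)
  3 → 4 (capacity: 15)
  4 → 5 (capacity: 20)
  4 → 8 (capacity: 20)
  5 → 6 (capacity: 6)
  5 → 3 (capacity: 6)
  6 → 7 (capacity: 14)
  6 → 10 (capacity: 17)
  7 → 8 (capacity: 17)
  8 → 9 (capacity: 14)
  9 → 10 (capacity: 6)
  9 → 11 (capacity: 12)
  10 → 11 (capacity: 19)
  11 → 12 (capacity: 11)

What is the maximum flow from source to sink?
Maximum flow = 11

Max flow: 11

Flow assignment:
  0 → 1: 11/16
  1 → 2: 2/16
  1 → 7: 9/19
  2 → 3: 2/8
  3 → 4: 2/15
  4 → 5: 2/20
  5 → 6: 2/6
  6 → 7: 2/14
  7 → 8: 11/17
  8 → 9: 11/14
  9 → 11: 11/12
  11 → 12: 11/11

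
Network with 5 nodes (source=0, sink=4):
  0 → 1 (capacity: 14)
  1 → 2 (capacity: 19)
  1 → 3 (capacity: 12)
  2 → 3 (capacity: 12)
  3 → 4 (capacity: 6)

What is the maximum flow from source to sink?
Maximum flow = 6

Max flow: 6

Flow assignment:
  0 → 1: 6/14
  1 → 3: 6/12
  3 → 4: 6/6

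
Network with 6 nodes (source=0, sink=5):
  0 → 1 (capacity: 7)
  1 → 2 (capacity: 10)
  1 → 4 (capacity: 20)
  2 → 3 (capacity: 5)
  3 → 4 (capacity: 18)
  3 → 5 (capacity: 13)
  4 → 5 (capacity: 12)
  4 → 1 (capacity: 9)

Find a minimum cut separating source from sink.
Min cut value = 7, edges: (0,1)

Min cut value: 7
Partition: S = [0], T = [1, 2, 3, 4, 5]
Cut edges: (0,1)

By max-flow min-cut theorem, max flow = min cut = 7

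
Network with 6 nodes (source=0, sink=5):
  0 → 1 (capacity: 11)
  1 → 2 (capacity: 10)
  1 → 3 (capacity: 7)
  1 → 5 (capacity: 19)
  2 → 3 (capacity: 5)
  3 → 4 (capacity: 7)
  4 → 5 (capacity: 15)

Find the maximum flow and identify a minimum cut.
Max flow = 11, Min cut edges: (0,1)

Maximum flow: 11
Minimum cut: (0,1)
Partition: S = [0], T = [1, 2, 3, 4, 5]

Max-flow min-cut theorem verified: both equal 11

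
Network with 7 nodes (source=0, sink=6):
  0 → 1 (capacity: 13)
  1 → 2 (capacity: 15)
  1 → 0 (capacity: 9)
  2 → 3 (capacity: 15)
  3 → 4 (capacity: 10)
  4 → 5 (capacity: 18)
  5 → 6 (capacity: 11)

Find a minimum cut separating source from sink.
Min cut value = 10, edges: (3,4)

Min cut value: 10
Partition: S = [0, 1, 2, 3], T = [4, 5, 6]
Cut edges: (3,4)

By max-flow min-cut theorem, max flow = min cut = 10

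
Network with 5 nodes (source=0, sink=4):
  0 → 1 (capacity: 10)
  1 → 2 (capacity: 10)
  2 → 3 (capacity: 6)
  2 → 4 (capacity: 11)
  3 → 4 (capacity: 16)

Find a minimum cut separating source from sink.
Min cut value = 10, edges: (1,2)

Min cut value: 10
Partition: S = [0, 1], T = [2, 3, 4]
Cut edges: (1,2)

By max-flow min-cut theorem, max flow = min cut = 10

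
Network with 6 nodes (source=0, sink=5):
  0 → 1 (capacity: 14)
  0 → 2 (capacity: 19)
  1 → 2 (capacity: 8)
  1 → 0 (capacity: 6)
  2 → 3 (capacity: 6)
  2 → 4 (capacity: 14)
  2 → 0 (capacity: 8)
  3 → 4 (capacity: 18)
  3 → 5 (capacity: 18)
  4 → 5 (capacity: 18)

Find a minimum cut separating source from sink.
Min cut value = 20, edges: (2,3), (2,4)

Min cut value: 20
Partition: S = [0, 1, 2], T = [3, 4, 5]
Cut edges: (2,3), (2,4)

By max-flow min-cut theorem, max flow = min cut = 20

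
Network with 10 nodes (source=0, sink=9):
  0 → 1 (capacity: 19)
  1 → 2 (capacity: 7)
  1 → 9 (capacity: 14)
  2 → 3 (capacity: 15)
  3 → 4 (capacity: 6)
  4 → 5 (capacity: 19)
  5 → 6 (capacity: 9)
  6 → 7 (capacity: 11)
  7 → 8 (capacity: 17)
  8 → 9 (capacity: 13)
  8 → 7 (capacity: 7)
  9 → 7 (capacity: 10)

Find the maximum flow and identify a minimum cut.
Max flow = 19, Min cut edges: (0,1)

Maximum flow: 19
Minimum cut: (0,1)
Partition: S = [0], T = [1, 2, 3, 4, 5, 6, 7, 8, 9]

Max-flow min-cut theorem verified: both equal 19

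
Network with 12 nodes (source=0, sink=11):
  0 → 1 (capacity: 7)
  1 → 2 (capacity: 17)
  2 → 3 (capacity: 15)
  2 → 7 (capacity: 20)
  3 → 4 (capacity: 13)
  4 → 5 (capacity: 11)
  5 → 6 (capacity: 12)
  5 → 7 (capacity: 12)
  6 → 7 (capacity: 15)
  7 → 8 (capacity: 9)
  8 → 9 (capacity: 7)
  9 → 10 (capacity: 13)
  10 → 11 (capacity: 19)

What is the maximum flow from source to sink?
Maximum flow = 7

Max flow: 7

Flow assignment:
  0 → 1: 7/7
  1 → 2: 7/17
  2 → 7: 7/20
  7 → 8: 7/9
  8 → 9: 7/7
  9 → 10: 7/13
  10 → 11: 7/19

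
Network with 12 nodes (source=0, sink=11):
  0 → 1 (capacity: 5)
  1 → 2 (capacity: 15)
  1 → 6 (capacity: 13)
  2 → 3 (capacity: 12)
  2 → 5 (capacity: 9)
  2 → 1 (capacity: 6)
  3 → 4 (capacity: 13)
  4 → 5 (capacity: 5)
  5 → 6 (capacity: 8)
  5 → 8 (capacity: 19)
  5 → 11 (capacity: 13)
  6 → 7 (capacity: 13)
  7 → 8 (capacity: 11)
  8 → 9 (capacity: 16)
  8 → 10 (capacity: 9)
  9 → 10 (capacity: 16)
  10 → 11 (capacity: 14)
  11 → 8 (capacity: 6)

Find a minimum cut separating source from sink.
Min cut value = 5, edges: (0,1)

Min cut value: 5
Partition: S = [0], T = [1, 2, 3, 4, 5, 6, 7, 8, 9, 10, 11]
Cut edges: (0,1)

By max-flow min-cut theorem, max flow = min cut = 5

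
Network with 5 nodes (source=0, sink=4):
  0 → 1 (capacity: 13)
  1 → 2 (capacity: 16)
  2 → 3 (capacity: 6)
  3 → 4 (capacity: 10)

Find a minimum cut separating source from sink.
Min cut value = 6, edges: (2,3)

Min cut value: 6
Partition: S = [0, 1, 2], T = [3, 4]
Cut edges: (2,3)

By max-flow min-cut theorem, max flow = min cut = 6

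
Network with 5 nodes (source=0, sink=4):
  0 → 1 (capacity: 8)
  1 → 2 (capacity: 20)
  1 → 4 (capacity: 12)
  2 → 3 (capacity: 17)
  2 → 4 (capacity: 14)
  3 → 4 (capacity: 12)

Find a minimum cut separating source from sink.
Min cut value = 8, edges: (0,1)

Min cut value: 8
Partition: S = [0], T = [1, 2, 3, 4]
Cut edges: (0,1)

By max-flow min-cut theorem, max flow = min cut = 8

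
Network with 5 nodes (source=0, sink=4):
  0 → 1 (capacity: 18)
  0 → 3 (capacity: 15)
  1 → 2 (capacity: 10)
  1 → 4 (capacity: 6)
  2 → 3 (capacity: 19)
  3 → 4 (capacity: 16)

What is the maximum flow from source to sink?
Maximum flow = 22

Max flow: 22

Flow assignment:
  0 → 1: 16/18
  0 → 3: 6/15
  1 → 2: 10/10
  1 → 4: 6/6
  2 → 3: 10/19
  3 → 4: 16/16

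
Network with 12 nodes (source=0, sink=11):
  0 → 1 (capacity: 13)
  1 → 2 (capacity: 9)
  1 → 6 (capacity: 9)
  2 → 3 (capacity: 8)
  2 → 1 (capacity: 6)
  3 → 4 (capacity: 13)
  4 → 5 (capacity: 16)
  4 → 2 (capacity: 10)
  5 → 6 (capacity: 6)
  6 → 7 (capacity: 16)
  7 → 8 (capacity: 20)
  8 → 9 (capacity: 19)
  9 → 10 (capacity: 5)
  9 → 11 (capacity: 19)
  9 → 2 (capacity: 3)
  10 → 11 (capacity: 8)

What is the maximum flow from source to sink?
Maximum flow = 13

Max flow: 13

Flow assignment:
  0 → 1: 13/13
  1 → 2: 4/9
  1 → 6: 9/9
  2 → 3: 4/8
  3 → 4: 4/13
  4 → 5: 4/16
  5 → 6: 4/6
  6 → 7: 13/16
  7 → 8: 13/20
  8 → 9: 13/19
  9 → 11: 13/19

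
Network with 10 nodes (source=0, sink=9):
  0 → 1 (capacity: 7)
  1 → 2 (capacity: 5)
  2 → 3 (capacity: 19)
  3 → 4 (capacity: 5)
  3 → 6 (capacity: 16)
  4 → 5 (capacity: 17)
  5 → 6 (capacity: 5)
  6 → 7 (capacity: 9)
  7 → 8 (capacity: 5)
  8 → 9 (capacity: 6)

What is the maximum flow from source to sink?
Maximum flow = 5

Max flow: 5

Flow assignment:
  0 → 1: 5/7
  1 → 2: 5/5
  2 → 3: 5/19
  3 → 6: 5/16
  6 → 7: 5/9
  7 → 8: 5/5
  8 → 9: 5/6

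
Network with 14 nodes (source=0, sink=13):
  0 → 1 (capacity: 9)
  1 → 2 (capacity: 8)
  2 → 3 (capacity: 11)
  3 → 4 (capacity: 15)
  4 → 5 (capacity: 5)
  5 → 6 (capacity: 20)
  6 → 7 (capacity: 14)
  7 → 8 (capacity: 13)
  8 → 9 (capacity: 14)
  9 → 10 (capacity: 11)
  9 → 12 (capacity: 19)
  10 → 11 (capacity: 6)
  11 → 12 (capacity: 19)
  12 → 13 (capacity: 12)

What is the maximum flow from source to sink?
Maximum flow = 5

Max flow: 5

Flow assignment:
  0 → 1: 5/9
  1 → 2: 5/8
  2 → 3: 5/11
  3 → 4: 5/15
  4 → 5: 5/5
  5 → 6: 5/20
  6 → 7: 5/14
  7 → 8: 5/13
  8 → 9: 5/14
  9 → 12: 5/19
  12 → 13: 5/12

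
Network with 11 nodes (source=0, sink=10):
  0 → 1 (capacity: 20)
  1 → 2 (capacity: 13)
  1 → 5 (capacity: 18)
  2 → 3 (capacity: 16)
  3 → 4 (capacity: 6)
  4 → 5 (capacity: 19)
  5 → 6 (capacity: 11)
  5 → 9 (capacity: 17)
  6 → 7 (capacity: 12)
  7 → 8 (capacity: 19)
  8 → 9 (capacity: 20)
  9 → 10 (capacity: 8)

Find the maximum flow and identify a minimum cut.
Max flow = 8, Min cut edges: (9,10)

Maximum flow: 8
Minimum cut: (9,10)
Partition: S = [0, 1, 2, 3, 4, 5, 6, 7, 8, 9], T = [10]

Max-flow min-cut theorem verified: both equal 8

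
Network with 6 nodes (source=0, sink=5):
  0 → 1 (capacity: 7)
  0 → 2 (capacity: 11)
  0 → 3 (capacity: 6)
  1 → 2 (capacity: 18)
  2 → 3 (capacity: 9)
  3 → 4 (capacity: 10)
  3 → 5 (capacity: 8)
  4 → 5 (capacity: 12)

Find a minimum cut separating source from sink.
Min cut value = 15, edges: (0,3), (2,3)

Min cut value: 15
Partition: S = [0, 1, 2], T = [3, 4, 5]
Cut edges: (0,3), (2,3)

By max-flow min-cut theorem, max flow = min cut = 15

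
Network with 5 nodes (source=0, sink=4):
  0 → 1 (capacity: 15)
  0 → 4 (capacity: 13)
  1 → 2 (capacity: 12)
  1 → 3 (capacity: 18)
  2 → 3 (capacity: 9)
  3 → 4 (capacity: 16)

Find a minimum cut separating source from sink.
Min cut value = 28, edges: (0,1), (0,4)

Min cut value: 28
Partition: S = [0], T = [1, 2, 3, 4]
Cut edges: (0,1), (0,4)

By max-flow min-cut theorem, max flow = min cut = 28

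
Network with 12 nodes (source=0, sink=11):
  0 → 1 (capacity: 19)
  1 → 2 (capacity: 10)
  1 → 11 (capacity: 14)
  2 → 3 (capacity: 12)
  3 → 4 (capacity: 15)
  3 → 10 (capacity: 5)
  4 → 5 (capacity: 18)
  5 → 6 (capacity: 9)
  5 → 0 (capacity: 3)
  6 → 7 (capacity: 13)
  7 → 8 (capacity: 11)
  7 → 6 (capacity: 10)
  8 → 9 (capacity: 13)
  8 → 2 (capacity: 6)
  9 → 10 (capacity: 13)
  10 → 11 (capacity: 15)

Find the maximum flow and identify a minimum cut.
Max flow = 19, Min cut edges: (0,1)

Maximum flow: 19
Minimum cut: (0,1)
Partition: S = [0], T = [1, 2, 3, 4, 5, 6, 7, 8, 9, 10, 11]

Max-flow min-cut theorem verified: both equal 19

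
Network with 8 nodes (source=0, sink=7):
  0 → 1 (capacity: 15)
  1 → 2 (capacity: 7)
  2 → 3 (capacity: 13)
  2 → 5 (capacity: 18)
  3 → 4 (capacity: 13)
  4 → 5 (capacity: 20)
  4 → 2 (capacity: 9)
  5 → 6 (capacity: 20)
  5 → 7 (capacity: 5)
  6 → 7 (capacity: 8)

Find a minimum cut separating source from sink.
Min cut value = 7, edges: (1,2)

Min cut value: 7
Partition: S = [0, 1], T = [2, 3, 4, 5, 6, 7]
Cut edges: (1,2)

By max-flow min-cut theorem, max flow = min cut = 7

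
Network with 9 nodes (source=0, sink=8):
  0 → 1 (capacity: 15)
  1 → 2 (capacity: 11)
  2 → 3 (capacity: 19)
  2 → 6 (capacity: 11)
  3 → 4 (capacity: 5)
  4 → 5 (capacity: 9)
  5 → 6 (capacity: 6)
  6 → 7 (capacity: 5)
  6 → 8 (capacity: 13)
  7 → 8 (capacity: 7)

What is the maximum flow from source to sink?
Maximum flow = 11

Max flow: 11

Flow assignment:
  0 → 1: 11/15
  1 → 2: 11/11
  2 → 6: 11/11
  6 → 8: 11/13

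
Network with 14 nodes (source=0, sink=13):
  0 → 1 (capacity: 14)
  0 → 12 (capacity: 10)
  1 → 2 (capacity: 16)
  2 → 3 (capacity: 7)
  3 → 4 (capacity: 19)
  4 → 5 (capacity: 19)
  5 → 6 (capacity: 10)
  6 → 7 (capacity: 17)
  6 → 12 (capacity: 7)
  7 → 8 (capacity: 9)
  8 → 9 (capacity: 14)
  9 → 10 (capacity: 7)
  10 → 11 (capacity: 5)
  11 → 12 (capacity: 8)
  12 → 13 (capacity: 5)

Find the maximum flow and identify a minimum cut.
Max flow = 5, Min cut edges: (12,13)

Maximum flow: 5
Minimum cut: (12,13)
Partition: S = [0, 1, 2, 3, 4, 5, 6, 7, 8, 9, 10, 11, 12], T = [13]

Max-flow min-cut theorem verified: both equal 5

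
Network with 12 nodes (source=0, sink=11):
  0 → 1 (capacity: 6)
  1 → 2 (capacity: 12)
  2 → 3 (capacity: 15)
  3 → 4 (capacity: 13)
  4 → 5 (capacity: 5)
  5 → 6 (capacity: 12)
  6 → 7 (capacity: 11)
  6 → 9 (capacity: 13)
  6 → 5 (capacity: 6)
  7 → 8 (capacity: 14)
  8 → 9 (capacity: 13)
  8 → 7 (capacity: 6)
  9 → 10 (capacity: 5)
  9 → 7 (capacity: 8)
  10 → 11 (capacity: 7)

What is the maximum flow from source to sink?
Maximum flow = 5

Max flow: 5

Flow assignment:
  0 → 1: 5/6
  1 → 2: 5/12
  2 → 3: 5/15
  3 → 4: 5/13
  4 → 5: 5/5
  5 → 6: 5/12
  6 → 9: 5/13
  9 → 10: 5/5
  10 → 11: 5/7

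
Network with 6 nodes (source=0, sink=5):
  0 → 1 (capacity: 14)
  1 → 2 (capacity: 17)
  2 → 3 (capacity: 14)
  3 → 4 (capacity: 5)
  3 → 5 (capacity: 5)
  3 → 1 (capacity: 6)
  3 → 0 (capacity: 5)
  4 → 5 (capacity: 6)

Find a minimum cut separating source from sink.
Min cut value = 10, edges: (3,4), (3,5)

Min cut value: 10
Partition: S = [0, 1, 2, 3], T = [4, 5]
Cut edges: (3,4), (3,5)

By max-flow min-cut theorem, max flow = min cut = 10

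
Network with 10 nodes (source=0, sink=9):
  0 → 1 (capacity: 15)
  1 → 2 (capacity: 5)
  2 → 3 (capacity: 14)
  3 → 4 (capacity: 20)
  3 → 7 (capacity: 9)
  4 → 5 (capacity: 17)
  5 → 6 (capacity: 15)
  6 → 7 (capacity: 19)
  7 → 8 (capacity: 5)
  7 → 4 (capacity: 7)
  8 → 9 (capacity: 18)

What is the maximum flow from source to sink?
Maximum flow = 5

Max flow: 5

Flow assignment:
  0 → 1: 5/15
  1 → 2: 5/5
  2 → 3: 5/14
  3 → 7: 5/9
  7 → 8: 5/5
  8 → 9: 5/18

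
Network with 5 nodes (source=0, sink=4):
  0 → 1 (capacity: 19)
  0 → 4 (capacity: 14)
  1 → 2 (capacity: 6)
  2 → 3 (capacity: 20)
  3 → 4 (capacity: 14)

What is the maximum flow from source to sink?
Maximum flow = 20

Max flow: 20

Flow assignment:
  0 → 1: 6/19
  0 → 4: 14/14
  1 → 2: 6/6
  2 → 3: 6/20
  3 → 4: 6/14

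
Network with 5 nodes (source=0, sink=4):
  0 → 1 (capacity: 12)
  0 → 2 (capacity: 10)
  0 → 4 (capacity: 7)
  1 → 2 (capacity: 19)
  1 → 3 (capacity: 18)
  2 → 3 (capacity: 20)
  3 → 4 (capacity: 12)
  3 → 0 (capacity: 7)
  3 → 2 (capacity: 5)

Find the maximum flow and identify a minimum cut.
Max flow = 19, Min cut edges: (0,4), (3,4)

Maximum flow: 19
Minimum cut: (0,4), (3,4)
Partition: S = [0, 1, 2, 3], T = [4]

Max-flow min-cut theorem verified: both equal 19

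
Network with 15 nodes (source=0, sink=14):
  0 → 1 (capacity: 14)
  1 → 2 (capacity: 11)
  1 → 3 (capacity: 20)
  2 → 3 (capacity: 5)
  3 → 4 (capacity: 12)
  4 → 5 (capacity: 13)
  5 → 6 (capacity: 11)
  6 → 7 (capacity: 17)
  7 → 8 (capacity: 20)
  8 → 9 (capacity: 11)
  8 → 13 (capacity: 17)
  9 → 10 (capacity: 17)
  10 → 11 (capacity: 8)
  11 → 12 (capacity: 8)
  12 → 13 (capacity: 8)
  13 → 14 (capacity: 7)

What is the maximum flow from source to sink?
Maximum flow = 7

Max flow: 7

Flow assignment:
  0 → 1: 7/14
  1 → 3: 7/20
  3 → 4: 7/12
  4 → 5: 7/13
  5 → 6: 7/11
  6 → 7: 7/17
  7 → 8: 7/20
  8 → 13: 7/17
  13 → 14: 7/7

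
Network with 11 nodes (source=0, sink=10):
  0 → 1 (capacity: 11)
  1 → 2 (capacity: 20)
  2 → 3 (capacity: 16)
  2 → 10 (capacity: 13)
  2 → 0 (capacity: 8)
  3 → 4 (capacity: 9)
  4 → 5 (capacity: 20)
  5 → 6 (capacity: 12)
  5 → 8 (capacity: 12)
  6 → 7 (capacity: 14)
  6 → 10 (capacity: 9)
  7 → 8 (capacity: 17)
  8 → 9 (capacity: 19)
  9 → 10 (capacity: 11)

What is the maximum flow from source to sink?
Maximum flow = 11

Max flow: 11

Flow assignment:
  0 → 1: 11/11
  1 → 2: 11/20
  2 → 10: 11/13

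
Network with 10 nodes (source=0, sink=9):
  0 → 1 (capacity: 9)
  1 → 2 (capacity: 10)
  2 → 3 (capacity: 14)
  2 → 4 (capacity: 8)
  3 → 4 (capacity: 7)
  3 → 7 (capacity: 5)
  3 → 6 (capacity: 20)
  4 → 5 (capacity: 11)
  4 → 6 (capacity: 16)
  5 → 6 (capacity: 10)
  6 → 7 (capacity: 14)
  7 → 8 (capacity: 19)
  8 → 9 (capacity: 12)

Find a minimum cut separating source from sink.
Min cut value = 9, edges: (0,1)

Min cut value: 9
Partition: S = [0], T = [1, 2, 3, 4, 5, 6, 7, 8, 9]
Cut edges: (0,1)

By max-flow min-cut theorem, max flow = min cut = 9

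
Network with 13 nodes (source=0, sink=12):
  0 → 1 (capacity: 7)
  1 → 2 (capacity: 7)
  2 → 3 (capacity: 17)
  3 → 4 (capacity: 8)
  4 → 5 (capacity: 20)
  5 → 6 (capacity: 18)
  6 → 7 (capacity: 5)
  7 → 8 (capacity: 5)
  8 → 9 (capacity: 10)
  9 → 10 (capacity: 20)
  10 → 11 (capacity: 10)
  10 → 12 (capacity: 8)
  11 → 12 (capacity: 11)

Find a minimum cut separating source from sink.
Min cut value = 5, edges: (7,8)

Min cut value: 5
Partition: S = [0, 1, 2, 3, 4, 5, 6, 7], T = [8, 9, 10, 11, 12]
Cut edges: (7,8)

By max-flow min-cut theorem, max flow = min cut = 5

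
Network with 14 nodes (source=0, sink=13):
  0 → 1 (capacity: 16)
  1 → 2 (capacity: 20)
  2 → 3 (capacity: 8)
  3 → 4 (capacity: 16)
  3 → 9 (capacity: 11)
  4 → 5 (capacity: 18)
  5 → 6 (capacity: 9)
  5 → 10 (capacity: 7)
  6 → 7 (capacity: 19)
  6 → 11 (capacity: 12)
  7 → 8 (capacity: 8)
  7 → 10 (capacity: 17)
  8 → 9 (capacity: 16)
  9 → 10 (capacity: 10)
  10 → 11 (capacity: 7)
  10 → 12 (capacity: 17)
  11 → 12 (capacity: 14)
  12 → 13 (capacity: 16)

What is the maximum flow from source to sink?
Maximum flow = 8

Max flow: 8

Flow assignment:
  0 → 1: 8/16
  1 → 2: 8/20
  2 → 3: 8/8
  3 → 9: 8/11
  9 → 10: 8/10
  10 → 12: 8/17
  12 → 13: 8/16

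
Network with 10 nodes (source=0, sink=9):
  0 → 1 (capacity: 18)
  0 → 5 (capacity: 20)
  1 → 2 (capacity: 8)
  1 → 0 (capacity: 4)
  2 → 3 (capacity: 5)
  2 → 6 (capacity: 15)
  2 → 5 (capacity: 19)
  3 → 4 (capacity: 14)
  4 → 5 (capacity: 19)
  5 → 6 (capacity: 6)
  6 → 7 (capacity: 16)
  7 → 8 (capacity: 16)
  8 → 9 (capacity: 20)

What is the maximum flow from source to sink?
Maximum flow = 14

Max flow: 14

Flow assignment:
  0 → 1: 8/18
  0 → 5: 6/20
  1 → 2: 8/8
  2 → 6: 8/15
  5 → 6: 6/6
  6 → 7: 14/16
  7 → 8: 14/16
  8 → 9: 14/20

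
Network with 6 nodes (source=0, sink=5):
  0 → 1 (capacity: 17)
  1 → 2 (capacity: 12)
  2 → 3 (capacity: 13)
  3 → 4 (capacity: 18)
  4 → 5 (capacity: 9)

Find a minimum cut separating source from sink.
Min cut value = 9, edges: (4,5)

Min cut value: 9
Partition: S = [0, 1, 2, 3, 4], T = [5]
Cut edges: (4,5)

By max-flow min-cut theorem, max flow = min cut = 9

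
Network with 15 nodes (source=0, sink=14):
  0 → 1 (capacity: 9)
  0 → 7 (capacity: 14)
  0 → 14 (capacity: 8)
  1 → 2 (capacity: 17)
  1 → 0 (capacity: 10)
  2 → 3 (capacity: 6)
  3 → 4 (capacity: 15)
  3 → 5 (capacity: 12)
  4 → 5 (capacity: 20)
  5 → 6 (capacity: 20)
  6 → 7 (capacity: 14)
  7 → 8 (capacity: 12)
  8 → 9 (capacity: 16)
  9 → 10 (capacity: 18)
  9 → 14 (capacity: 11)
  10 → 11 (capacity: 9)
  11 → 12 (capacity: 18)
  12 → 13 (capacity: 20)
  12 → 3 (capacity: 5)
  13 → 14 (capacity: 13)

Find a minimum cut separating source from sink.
Min cut value = 20, edges: (0,14), (7,8)

Min cut value: 20
Partition: S = [0, 1, 2, 3, 4, 5, 6, 7], T = [8, 9, 10, 11, 12, 13, 14]
Cut edges: (0,14), (7,8)

By max-flow min-cut theorem, max flow = min cut = 20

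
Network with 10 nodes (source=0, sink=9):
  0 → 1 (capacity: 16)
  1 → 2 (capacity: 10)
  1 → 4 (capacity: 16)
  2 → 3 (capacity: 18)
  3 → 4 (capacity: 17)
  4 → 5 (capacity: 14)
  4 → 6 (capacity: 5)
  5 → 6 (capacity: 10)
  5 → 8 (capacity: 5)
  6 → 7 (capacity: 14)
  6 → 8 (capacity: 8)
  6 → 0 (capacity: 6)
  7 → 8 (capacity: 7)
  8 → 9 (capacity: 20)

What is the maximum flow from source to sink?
Maximum flow = 16

Max flow: 16

Flow assignment:
  0 → 1: 16/16
  1 → 4: 16/16
  4 → 5: 14/14
  4 → 6: 2/5
  5 → 6: 9/10
  5 → 8: 5/5
  6 → 7: 3/14
  6 → 8: 8/8
  7 → 8: 3/7
  8 → 9: 16/20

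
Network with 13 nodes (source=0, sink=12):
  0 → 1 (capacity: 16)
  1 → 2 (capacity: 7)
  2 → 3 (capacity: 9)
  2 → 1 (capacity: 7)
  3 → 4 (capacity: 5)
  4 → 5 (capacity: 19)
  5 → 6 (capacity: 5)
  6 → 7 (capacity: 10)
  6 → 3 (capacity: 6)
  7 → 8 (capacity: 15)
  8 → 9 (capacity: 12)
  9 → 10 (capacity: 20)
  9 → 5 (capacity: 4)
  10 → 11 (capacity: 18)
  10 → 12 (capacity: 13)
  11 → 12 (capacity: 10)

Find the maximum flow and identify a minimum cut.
Max flow = 5, Min cut edges: (5,6)

Maximum flow: 5
Minimum cut: (5,6)
Partition: S = [0, 1, 2, 3, 4, 5], T = [6, 7, 8, 9, 10, 11, 12]

Max-flow min-cut theorem verified: both equal 5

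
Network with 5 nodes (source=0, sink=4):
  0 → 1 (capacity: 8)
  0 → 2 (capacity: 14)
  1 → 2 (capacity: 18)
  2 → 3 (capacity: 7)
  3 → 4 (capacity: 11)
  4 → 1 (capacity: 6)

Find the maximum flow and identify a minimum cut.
Max flow = 7, Min cut edges: (2,3)

Maximum flow: 7
Minimum cut: (2,3)
Partition: S = [0, 1, 2], T = [3, 4]

Max-flow min-cut theorem verified: both equal 7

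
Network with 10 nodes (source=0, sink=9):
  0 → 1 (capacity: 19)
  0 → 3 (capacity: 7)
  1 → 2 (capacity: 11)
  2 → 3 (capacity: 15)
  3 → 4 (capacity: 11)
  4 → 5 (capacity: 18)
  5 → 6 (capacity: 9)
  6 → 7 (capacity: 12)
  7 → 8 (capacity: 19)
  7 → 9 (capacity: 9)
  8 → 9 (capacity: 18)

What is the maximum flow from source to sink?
Maximum flow = 9

Max flow: 9

Flow assignment:
  0 → 1: 9/19
  1 → 2: 9/11
  2 → 3: 9/15
  3 → 4: 9/11
  4 → 5: 9/18
  5 → 6: 9/9
  6 → 7: 9/12
  7 → 9: 9/9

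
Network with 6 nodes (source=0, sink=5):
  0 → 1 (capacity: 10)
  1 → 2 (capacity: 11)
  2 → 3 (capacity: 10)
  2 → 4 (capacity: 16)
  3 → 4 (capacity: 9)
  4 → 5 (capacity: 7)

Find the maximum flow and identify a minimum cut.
Max flow = 7, Min cut edges: (4,5)

Maximum flow: 7
Minimum cut: (4,5)
Partition: S = [0, 1, 2, 3, 4], T = [5]

Max-flow min-cut theorem verified: both equal 7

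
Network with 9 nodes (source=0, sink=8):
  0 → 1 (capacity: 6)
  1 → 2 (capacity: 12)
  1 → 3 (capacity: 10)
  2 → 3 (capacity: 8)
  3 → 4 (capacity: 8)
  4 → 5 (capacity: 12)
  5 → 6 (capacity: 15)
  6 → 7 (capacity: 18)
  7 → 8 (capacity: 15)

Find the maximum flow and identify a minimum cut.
Max flow = 6, Min cut edges: (0,1)

Maximum flow: 6
Minimum cut: (0,1)
Partition: S = [0], T = [1, 2, 3, 4, 5, 6, 7, 8]

Max-flow min-cut theorem verified: both equal 6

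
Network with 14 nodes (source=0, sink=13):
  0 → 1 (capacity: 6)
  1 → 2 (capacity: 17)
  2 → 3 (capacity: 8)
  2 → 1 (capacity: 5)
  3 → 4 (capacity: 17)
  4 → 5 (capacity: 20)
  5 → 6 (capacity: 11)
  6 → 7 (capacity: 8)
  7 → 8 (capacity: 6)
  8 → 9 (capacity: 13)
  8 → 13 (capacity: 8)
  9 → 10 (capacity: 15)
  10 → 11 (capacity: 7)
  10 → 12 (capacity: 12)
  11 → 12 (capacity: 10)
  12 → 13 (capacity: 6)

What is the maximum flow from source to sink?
Maximum flow = 6

Max flow: 6

Flow assignment:
  0 → 1: 6/6
  1 → 2: 6/17
  2 → 3: 6/8
  3 → 4: 6/17
  4 → 5: 6/20
  5 → 6: 6/11
  6 → 7: 6/8
  7 → 8: 6/6
  8 → 13: 6/8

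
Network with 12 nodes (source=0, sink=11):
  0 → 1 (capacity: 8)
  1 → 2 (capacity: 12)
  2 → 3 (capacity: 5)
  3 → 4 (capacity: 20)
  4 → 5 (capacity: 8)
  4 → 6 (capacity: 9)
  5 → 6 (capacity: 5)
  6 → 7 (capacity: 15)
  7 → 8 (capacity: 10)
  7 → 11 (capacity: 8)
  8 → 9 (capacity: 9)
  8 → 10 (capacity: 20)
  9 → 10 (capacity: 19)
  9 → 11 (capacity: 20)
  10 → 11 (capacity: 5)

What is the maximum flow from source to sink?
Maximum flow = 5

Max flow: 5

Flow assignment:
  0 → 1: 5/8
  1 → 2: 5/12
  2 → 3: 5/5
  3 → 4: 5/20
  4 → 6: 5/9
  6 → 7: 5/15
  7 → 11: 5/8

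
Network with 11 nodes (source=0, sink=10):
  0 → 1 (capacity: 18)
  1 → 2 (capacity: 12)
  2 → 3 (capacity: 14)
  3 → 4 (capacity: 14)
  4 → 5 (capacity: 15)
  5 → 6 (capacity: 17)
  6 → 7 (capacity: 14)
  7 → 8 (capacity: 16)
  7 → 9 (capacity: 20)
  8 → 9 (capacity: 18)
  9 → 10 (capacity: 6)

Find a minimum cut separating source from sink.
Min cut value = 6, edges: (9,10)

Min cut value: 6
Partition: S = [0, 1, 2, 3, 4, 5, 6, 7, 8, 9], T = [10]
Cut edges: (9,10)

By max-flow min-cut theorem, max flow = min cut = 6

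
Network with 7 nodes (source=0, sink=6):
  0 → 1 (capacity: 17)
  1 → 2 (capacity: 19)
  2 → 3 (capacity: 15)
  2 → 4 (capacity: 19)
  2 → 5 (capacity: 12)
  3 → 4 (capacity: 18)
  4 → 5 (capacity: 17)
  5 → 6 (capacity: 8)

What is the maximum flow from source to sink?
Maximum flow = 8

Max flow: 8

Flow assignment:
  0 → 1: 8/17
  1 → 2: 8/19
  2 → 5: 8/12
  5 → 6: 8/8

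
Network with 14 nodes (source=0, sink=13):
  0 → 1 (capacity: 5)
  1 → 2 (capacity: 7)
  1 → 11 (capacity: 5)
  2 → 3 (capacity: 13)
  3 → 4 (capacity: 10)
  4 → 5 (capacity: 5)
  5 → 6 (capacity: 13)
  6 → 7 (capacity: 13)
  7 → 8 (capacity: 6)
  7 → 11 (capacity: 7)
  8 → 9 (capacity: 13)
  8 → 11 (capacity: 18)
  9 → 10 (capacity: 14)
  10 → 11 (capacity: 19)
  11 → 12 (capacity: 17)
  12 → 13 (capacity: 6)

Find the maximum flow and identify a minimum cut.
Max flow = 5, Min cut edges: (0,1)

Maximum flow: 5
Minimum cut: (0,1)
Partition: S = [0], T = [1, 2, 3, 4, 5, 6, 7, 8, 9, 10, 11, 12, 13]

Max-flow min-cut theorem verified: both equal 5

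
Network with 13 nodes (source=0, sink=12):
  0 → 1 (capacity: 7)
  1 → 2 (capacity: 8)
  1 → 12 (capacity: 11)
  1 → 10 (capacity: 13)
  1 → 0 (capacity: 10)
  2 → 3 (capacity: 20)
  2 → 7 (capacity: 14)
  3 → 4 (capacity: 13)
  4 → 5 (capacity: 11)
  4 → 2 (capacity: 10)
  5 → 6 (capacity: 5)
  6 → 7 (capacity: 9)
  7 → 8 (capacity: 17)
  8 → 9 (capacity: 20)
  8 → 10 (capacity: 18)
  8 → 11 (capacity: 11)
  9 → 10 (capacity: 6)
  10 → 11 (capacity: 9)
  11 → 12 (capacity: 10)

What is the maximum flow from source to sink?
Maximum flow = 7

Max flow: 7

Flow assignment:
  0 → 1: 7/7
  1 → 12: 7/11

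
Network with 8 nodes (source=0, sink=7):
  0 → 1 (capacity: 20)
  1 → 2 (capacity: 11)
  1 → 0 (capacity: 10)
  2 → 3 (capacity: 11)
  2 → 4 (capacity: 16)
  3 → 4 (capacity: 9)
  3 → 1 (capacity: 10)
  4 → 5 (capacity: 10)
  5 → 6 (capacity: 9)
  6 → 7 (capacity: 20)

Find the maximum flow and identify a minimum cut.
Max flow = 9, Min cut edges: (5,6)

Maximum flow: 9
Minimum cut: (5,6)
Partition: S = [0, 1, 2, 3, 4, 5], T = [6, 7]

Max-flow min-cut theorem verified: both equal 9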